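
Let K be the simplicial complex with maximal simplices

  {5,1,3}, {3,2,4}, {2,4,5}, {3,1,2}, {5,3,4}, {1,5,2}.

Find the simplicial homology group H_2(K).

H_2 = Z.

Take the total order 1 < 2 < 3 < 4 < 5 on the vertex set. Then K (dimension 2) consists of the simplices:

  0-simplices (5): [1], [2], [3], [4], [5]
  1-simplices (9): [1,2], [1,3], [1,5], [2,3], [2,4], [2,5], [3,4], [3,5], [4,5]
  2-simplices (6): [1,2,3], [1,2,5], [1,3,5], [2,3,4], [2,4,5], [3,4,5]

giving chain groups C_0 ≅ Z^5, C_1 ≅ Z^9, C_2 ≅ Z^6.

∂_1: C_1 → C_0 maps an edge to its endpoints' difference, ∂[p,q] = q − p.
The 5×9 boundary matrix has rank 4 and Smith normal form diag(1,1,1,1).

Boundary ∂_2: C_2 → C_1 maps a triangle to the signed sum of its edges. For instance
  ∂[1,2,5] = [2,5] − [1,5] + [1,2],
  ∂[2,3,4] = [3,4] − [2,4] + [2,3].
The resulting 9×6 matrix has rank 5, and its Smith normal form has invariant factors (1,1,1,1,1).

Now H_k = ker ∂_k / im ∂_{k+1}, so:

  H_2: rank ker ∂_2 − rank ∂_3 = (6 − 5) − 0 = 1, and there is no ∂_3, so H_2 = Z.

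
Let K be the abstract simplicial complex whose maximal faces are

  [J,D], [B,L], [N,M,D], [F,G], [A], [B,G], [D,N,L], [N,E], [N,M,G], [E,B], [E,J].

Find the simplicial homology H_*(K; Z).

Fix the vertex order A < B < D < E < F < G < J < L < M < N and write every simplex with vertices in increasing order. Then dim K = 2 and the simplices of K are:

  0-simplices (10): A, B, D, E, F, G, J, L, M, N
  1-simplices (14): BE, BG, BL, DJ, DL, DM, DN, EJ, EN, FG, GM, GN, LN, MN
  2-simplices (3): DLN, DMN, GMN

Hence C_0 ≅ Z^10, C_1 ≅ Z^14, C_2 ≅ Z^3.

∂_1: C_1 → C_0 is given by ∂[p,q] = [q] − [p]. For instance
  ∂DL = L − D.
As a 10×14 matrix over Z this has rank 8, with invariant factors (1,1,1,1,1,1,1,1).

The boundary map ∂_2: C_2 → C_1 maps a triangle to the signed sum of its edges. For instance
  ∂GMN = MN − GN + GM,
  ∂DMN = MN − DN + DM.
The resulting 14×3 matrix has rank 3, and its Smith normal form has invariant factors (1,1,1).

Computing H_k = (kernel of ∂_k) / (image of ∂_{k+1}):

  H_0: rank C_0 − rank ∂_1 = 10 − 8 = 2, and the invariant factors of ∂_1 are all 1, so H_0 ≅ Z^2.
  H_1: rank ker ∂_1 − rank ∂_2 = (14 − 8) − 3 = 3, and the invariant factors of ∂_2 are all 1, so H_1 ≅ Z^3.
  H_2: rank ker ∂_2 − rank ∂_3 = (3 − 3) − 0 = 0, and there is no ∂_3, so H_2 ≅ 0.

As a check, the Euler characteristic is 10 − 14 + 3 = -1, which agrees with 2 − 3 + 0 = -1.

H_0 ≅ Z^2,  H_1 ≅ Z^3,  H_2 = 0.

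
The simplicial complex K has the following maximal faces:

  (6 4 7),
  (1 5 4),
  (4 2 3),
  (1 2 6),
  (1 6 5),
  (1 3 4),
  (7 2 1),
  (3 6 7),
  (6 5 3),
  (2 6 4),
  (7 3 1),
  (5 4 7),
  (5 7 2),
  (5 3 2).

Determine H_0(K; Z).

H_0 = Z.

Take the total order 1 < 2 < 3 < 4 < 5 < 6 < 7 on the vertex set. Then K (dimension 2) consists of the simplices:

  0-simplices (7): [1], [2], [3], [4], [5], [6], [7]
  1-simplices (21): [1,2], [1,3], [1,4], [1,5], [1,6], [1,7], [2,3], [2,4], [2,5], [2,6], [2,7], [3,4], [3,5], [3,6], [3,7], [4,5], [4,6], [4,7], [5,6], [5,7], [6,7]
  2-simplices (14): [1,2,6], [1,2,7], [1,3,4], [1,3,7], [1,4,5], [1,5,6], [2,3,4], [2,3,5], [2,4,6], [2,5,7], [3,5,6], [3,6,7], [4,5,7], [4,6,7]

giving chain groups C_0 ≅ Z^7, C_1 ≅ Z^21, C_2 ≅ Z^14.

The boundary map ∂_1: C_1 → C_0 maps an edge to its endpoints' difference, ∂[p,q] = q − p. For instance
  ∂[3,5] = [5] − [3].
This gives a 7×21 integer matrix of rank 6; reducing to Smith normal form yields diagonal entries (1,1,1,1,1,1).

Boundary ∂_2: C_2 → C_1 acts by ∂[p,q,r] = [q,r] − [p,r] + [p,q]. For instance
  ∂[4,6,7] = [6,7] − [4,7] + [4,6],
  ∂[2,5,7] = [5,7] − [2,7] + [2,5].
As a 21×14 matrix over Z this has rank 13, with invariant factors (1,1,1,1,1,1,1,1,1,1,1,1,1).

Now H_k = ker ∂_k / im ∂_{k+1}, so:

  H_0: rank C_0 − rank ∂_1 = 7 − 6 = 1, and the invariant factors of ∂_1 are all 1, so H_0 ≅ Z.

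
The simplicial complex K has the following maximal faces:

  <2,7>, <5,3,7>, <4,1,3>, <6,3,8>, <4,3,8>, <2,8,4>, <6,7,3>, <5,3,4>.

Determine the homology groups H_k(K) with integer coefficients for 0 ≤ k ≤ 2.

H_0 = Z,  H_1 = Z,  H_2 = 0.

Order the vertices as 1 < 2 < 3 < 4 < 5 < 6 < 7 < 8. Listing each simplex with vertices in this order, K has dimension 2 with simplices:

  0-simplices (8): [1], [2], [3], [4], [5], [6], [7], [8]
  1-simplices (15): [1,3], [1,4], [2,4], [2,7], [2,8], [3,4], [3,5], [3,6], [3,7], [3,8], [4,5], [4,8], [5,7], [6,7], [6,8]
  2-simplices (7): [1,3,4], [2,4,8], [3,4,5], [3,4,8], [3,5,7], [3,6,7], [3,6,8]

so the chain groups are C_0 ≅ Z^8, C_1 ≅ Z^15, C_2 ≅ Z^7.

The boundary map ∂_1: C_1 → C_0 sends each edge [p,q] (with p < q) to q − p.
As a 8×15 matrix over Z this has rank 7, with invariant factors (1,1,1,1,1,1,1).

∂_2: C_2 → C_1 sends each 2-simplex [p,q,r] to [q,r] − [p,r] + [p,q]. For instance
  ∂[1,3,4] = [3,4] − [1,4] + [1,3],
  ∂[3,4,5] = [4,5] − [3,5] + [3,4].
As a 15×7 matrix over Z this has rank 7, with invariant factors (1,1,1,1,1,1,1).

Now H_k = ker ∂_k / im ∂_{k+1}, so:

  H_0: rank C_0 − rank ∂_1 = 8 − 7 = 1, and the invariant factors of ∂_1 are all 1, so H_0 ≅ Z.
  H_1: rank ker ∂_1 − rank ∂_2 = (15 − 7) − 7 = 1, and the invariant factors of ∂_2 are all 1, so H_1 ≅ Z.
  H_2: rank ker ∂_2 − rank ∂_3 = (7 − 7) − 0 = 0, and there is no ∂_3, so H_2 ≅ 0.

As a check, the Euler characteristic is 8 − 15 + 7 = 0, which agrees with 1 − 1 + 0 = 0.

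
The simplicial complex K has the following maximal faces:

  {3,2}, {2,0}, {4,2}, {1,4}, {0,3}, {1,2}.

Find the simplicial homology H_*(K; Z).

H_0 ≅ Z,  H_1 ≅ Z^2.

Take the total order 0 < 1 < 2 < 3 < 4 on the vertex set. Then K (dimension 1) consists of the simplices:

  0-simplices (5): [0], [1], [2], [3], [4]
  1-simplices (6): [0,2], [0,3], [1,2], [1,4], [2,3], [2,4]

so the chain groups are C_0 ≅ Z^5, C_1 ≅ Z^6.

The boundary map ∂_1: C_1 → C_0 maps an edge to its endpoints' difference, ∂[p,q] = q − p.
This gives a 5×6 integer matrix of rank 4; reducing to Smith normal form yields diagonal entries (1,1,1,1).

Now H_k = ker ∂_k / im ∂_{k+1}, so:

  H_0: rank C_0 − rank ∂_1 = 5 − 4 = 1, and the invariant factors of ∂_1 are all 1, so H_0 ≅ Z.
  H_1: rank ker ∂_1 − rank ∂_2 = (6 − 4) − 0 = 2, and there is no ∂_2, so H_1 ≅ Z^2.

(K is a triangulation of a wedge of 2 circles.)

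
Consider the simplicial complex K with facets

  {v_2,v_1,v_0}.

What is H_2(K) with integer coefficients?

H_2 = 0.

K has 3 vertices, 3 edges, 1 triangle.
rank ∂_2 = 1, rank ∂_3 = 0 ⇒ b_2 = 1 − 1 − 0 = 0. So H_2 = 0.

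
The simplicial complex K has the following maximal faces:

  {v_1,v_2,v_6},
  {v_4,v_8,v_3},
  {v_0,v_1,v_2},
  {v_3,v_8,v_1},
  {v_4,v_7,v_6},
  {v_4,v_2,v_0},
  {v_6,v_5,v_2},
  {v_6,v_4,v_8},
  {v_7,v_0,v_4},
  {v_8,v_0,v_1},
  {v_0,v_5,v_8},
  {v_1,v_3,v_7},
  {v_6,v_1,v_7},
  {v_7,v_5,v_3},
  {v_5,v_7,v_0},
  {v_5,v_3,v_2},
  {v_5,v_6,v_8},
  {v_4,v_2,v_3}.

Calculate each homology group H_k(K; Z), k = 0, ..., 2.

Fix the vertex order v_0 < v_1 < v_2 < v_3 < v_4 < v_5 < v_6 < v_7 < v_8 and write every simplex with vertices in increasing order. Then dim K = 2 and the simplices of K are:

  0-simplices (9): [v_0], [v_1], [v_2], [v_3], [v_4], [v_5], [v_6], [v_7], [v_8]
  1-simplices (27): (27 of them)
  2-simplices (18): (18 of them)

so the chain groups are C_0 ≅ Z^9, C_1 ≅ Z^27, C_2 ≅ Z^18.

Boundary ∂_1: C_1 → C_0 is given by ∂[p,q] = [q] − [p]. For instance
  ∂[v_4,v_6] = [v_6] − [v_4].
As a 9×27 matrix over Z this has rank 8, with invariant factors (1,1,1,1,1,1,1,1).

∂_2: C_2 → C_1 maps a triangle to the signed sum of its edges. For instance
  ∂[v_2,v_5,v_6] = [v_5,v_6] − [v_2,v_6] + [v_2,v_5],
  ∂[v_4,v_6,v_8] = [v_6,v_8] − [v_4,v_8] + [v_4,v_6].
This gives a 27×18 integer matrix of rank 17; reducing to Smith normal form yields diagonal entries (1,1,1,1,1,1,1,1,1,1,1,1,1,1,1,1,1).

Reading off H_k = ker ∂_k / im ∂_{k+1}:

  H_0: rank C_0 − rank ∂_1 = 9 − 8 = 1, and the invariant factors of ∂_1 are all 1, so H_0 = Z.
  H_1: rank ker ∂_1 − rank ∂_2 = (27 − 8) − 17 = 2, and the invariant factors of ∂_2 are all 1, so H_1 = Z^2.
  H_2: rank ker ∂_2 − rank ∂_3 = (18 − 17) − 0 = 1, and there is no ∂_3, so H_2 = Z.

H_0 = Z,  H_1 = Z^2,  H_2 = Z.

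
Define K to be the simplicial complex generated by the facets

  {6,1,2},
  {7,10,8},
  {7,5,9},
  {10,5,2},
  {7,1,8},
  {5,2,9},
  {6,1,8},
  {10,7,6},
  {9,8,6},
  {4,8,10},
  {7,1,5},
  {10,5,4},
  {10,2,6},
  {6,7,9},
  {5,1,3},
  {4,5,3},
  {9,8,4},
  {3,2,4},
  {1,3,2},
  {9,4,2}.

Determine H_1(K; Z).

Order the vertices as 1 < 2 < 3 < 4 < 5 < 6 < 7 < 8 < 9 < 10. Listing each simplex with vertices in this order, K has dimension 2 with simplices:

  0-simplices (10): [1], [2], [3], [4], [5], [6], [7], [8], [9], [10]
  1-simplices (30): (30 of them)
  2-simplices (20): (20 of them)

so the chain groups are C_0 ≅ Z^10, C_1 ≅ Z^30, C_2 ≅ Z^20.

Boundary ∂_1: C_1 → C_0 is given by ∂[p,q] = [q] − [p]. For instance
  ∂[5,7] = [7] − [5].
As a 10×30 matrix over Z this has rank 9, with invariant factors (1,1,1,1,1,1,1,1,1).

The boundary map ∂_2: C_2 → C_1 sends each 2-simplex [p,q,r] to [q,r] − [p,r] + [p,q]. For instance
  ∂[1,5,7] = [5,7] − [1,7] + [1,5],
  ∂[2,5,10] = [5,10] − [2,10] + [2,5].
This gives a 30×20 integer matrix of rank 20; reducing to Smith normal form yields diagonal entries (1,1,1,1,1,1,1,1,1,1,1,1,1,1,1,1,1,1,1,2).

Reading off H_k = ker ∂_k / im ∂_{k+1}:

  H_1: rank ker ∂_1 − rank ∂_2 = (30 − 9) − 20 = 1, and ∂_2 has invariant factor 2 > 1, so H_1 ≅ Z × Z/2.

(K is a triangulation of the Klein bottle.)

H_1 ≅ Z × Z/2.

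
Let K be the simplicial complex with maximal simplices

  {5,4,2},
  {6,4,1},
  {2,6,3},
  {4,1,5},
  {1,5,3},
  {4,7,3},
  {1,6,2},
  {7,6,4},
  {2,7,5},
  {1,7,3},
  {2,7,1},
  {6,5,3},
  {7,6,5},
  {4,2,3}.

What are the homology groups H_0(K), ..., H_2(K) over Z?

We work with the vertex ordering 1 < 2 < 3 < 4 < 5 < 6 < 7. The simplices of K, each written with vertices in increasing order, are:

  0-simplices (7): [1], [2], [3], [4], [5], [6], [7]
  1-simplices (21): [1,2], [1,3], [1,4], [1,5], [1,6], [1,7], [2,3], [2,4], [2,5], [2,6], [2,7], [3,4], [3,5], [3,6], [3,7], [4,5], [4,6], [4,7], [5,6], [5,7], [6,7]
  2-simplices (14): [1,2,6], [1,2,7], [1,3,5], [1,3,7], [1,4,5], [1,4,6], [2,3,4], [2,3,6], [2,4,5], [2,5,7], [3,4,7], [3,5,6], [4,6,7], [5,6,7]

Hence C_0 ≅ Z^7, C_1 ≅ Z^21, C_2 ≅ Z^14.

Boundary ∂_1: C_1 → C_0 maps an edge to its endpoints' difference, ∂[p,q] = q − p. For instance
  ∂[1,4] = [4] − [1].
As a 7×21 matrix over Z this has rank 6, with invariant factors (1,1,1,1,1,1).

∂_2: C_2 → C_1 sends each 2-simplex [p,q,r] to [q,r] − [p,r] + [p,q]. For instance
  ∂[1,3,5] = [3,5] − [1,5] + [1,3],
  ∂[1,2,6] = [2,6] − [1,6] + [1,2].
The resulting 21×14 matrix has rank 13, and its Smith normal form has invariant factors (1,1,1,1,1,1,1,1,1,1,1,1,1).

Reading off H_k = ker ∂_k / im ∂_{k+1}:

  H_0: rank C_0 − rank ∂_1 = 7 − 6 = 1, and the invariant factors of ∂_1 are all 1, so H_0 = Z.
  H_1: rank ker ∂_1 − rank ∂_2 = (21 − 6) − 13 = 2, and the invariant factors of ∂_2 are all 1, so H_1 = Z^2.
  H_2: rank ker ∂_2 − rank ∂_3 = (14 − 13) − 0 = 1, and there is no ∂_3, so H_2 = Z.

H_0 = Z,  H_1 = Z^2,  H_2 = Z.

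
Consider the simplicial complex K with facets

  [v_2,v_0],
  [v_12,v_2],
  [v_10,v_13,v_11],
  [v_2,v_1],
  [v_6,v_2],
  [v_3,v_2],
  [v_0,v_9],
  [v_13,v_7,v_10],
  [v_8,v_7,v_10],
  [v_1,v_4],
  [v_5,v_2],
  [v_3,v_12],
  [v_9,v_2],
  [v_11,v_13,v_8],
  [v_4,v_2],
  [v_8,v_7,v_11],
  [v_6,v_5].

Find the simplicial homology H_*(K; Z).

H_0 ≅ Z^2,  H_1 ≅ Z^5,  H_2 = 0.

We work with the vertex ordering v_0 < v_1 < v_2 < v_3 < v_4 < v_5 < v_6 < v_7 < v_8 < v_9 < v_10 < v_11 < v_12 < v_13. The simplices of K, each written with vertices in increasing order, are:

  0-simplices (14): [v_0], [v_1], [v_2], [v_3], [v_4], [v_5], [v_6], [v_7], [v_8], [v_9], [v_10], [v_11], [v_12], [v_13]
  1-simplices (22): (22 of them)
  2-simplices (5): [v_7,v_8,v_10], [v_7,v_8,v_11], [v_7,v_10,v_13], [v_8,v_11,v_13], [v_10,v_11,v_13]

giving chain groups C_0 ≅ Z^14, C_1 ≅ Z^22, C_2 ≅ Z^5.

∂_1: C_1 → C_0 maps an edge to its endpoints' difference, ∂[p,q] = q − p.
The 14×22 boundary matrix has rank 12 and Smith normal form diag(1,1,1,1,1,1,1,1,1,1,1,1).

The boundary map ∂_2: C_2 → C_1 acts by ∂[p,q,r] = [q,r] − [p,r] + [p,q]. For instance
  ∂[v_8,v_11,v_13] = [v_11,v_13] − [v_8,v_13] + [v_8,v_11],
  ∂[v_10,v_11,v_13] = [v_11,v_13] − [v_10,v_13] + [v_10,v_11].
This gives a 22×5 integer matrix of rank 5; reducing to Smith normal form yields diagonal entries (1,1,1,1,1).

From H_k ≅ ker(∂_k) / im(∂_{k+1}) we obtain:

  H_0: rank C_0 − rank ∂_1 = 14 − 12 = 2, and the invariant factors of ∂_1 are all 1, so H_0 ≅ Z^2.
  H_1: rank ker ∂_1 − rank ∂_2 = (22 − 12) − 5 = 5, and the invariant factors of ∂_2 are all 1, so H_1 ≅ Z^5.
  H_2: rank ker ∂_2 − rank ∂_3 = (5 − 5) − 0 = 0, and there is no ∂_3, so H_2 ≅ 0.

As a check, the Euler characteristic is 14 − 22 + 5 = -3, which agrees with 2 − 5 + 0 = -3.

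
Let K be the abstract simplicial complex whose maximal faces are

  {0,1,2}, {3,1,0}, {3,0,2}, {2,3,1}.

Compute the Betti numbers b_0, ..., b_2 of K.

Take the total order 0 < 1 < 2 < 3 on the vertex set. Then K (dimension 2) consists of the simplices:

  0-simplices (4): [0], [1], [2], [3]
  1-simplices (6): [0,1], [0,2], [0,3], [1,2], [1,3], [2,3]
  2-simplices (4): [0,1,2], [0,1,3], [0,2,3], [1,2,3]

giving chain groups C_0 ≅ Z^4, C_1 ≅ Z^6, C_2 ≅ Z^4.

Boundary ∂_1: C_1 → C_0 is given by ∂[p,q] = [q] − [p].
The 4×6 boundary matrix has rank 3 and Smith normal form diag(1,1,1).

The boundary map ∂_2: C_2 → C_1 acts by ∂[p,q,r] = [q,r] − [p,r] + [p,q]. For instance
  ∂[1,2,3] = [2,3] − [1,3] + [1,2],
  ∂[0,1,3] = [1,3] − [0,3] + [0,1].
The resulting 6×4 matrix has rank 3, and its Smith normal form has invariant factors (1,1,1).

Now H_k = ker ∂_k / im ∂_{k+1}, so:

  H_0: rank C_0 − rank ∂_1 = 4 − 3 = 1, and the invariant factors of ∂_1 are all 1, so H_0 ≅ Z.
  H_1: rank ker ∂_1 − rank ∂_2 = (6 − 3) − 3 = 0, and the invariant factors of ∂_2 are all 1, so H_1 ≅ 0.
  H_2: rank ker ∂_2 − rank ∂_3 = (4 − 3) − 0 = 1, and there is no ∂_3, so H_2 ≅ Z.

(K is a triangulation of the 2-sphere S^2.)

Hence the Betti numbers are b_0 = 1, b_1 = 0, b_2 = 1.

b_0 = 1, b_1 = 0, b_2 = 1.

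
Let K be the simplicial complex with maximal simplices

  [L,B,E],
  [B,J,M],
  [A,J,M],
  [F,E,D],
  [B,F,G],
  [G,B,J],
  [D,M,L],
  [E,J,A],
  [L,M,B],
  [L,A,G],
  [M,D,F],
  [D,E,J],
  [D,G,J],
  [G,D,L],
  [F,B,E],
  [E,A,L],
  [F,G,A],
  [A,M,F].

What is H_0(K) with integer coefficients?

K has 9 vertices, 27 edges, 18 triangles.
rank ∂_0 = 0, rank ∂_1 = 8 ⇒ b_0 = 9 − 0 − 8 = 1; all invariant factors of ∂_1 are 1 so no torsion. So H_0 ≅ Z.

H_0 = Z.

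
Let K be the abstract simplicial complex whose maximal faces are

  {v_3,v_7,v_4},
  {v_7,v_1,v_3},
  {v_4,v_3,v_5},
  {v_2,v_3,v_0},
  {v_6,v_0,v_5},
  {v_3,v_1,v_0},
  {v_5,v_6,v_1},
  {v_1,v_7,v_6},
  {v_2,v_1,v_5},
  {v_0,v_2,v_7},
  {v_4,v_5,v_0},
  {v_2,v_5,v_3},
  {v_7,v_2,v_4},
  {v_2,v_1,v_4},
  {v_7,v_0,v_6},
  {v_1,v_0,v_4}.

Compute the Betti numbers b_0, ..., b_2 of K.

b_0 = 1, b_1 = 2, b_2 = 1.

Take the total order v_0 < v_1 < v_2 < v_3 < v_4 < v_5 < v_6 < v_7 on the vertex set. Then K (dimension 2) consists of the simplices:

  0-simplices (8): [v_0], [v_1], [v_2], [v_3], [v_4], [v_5], [v_6], [v_7]
  1-simplices (24): (24 of them)
  2-simplices (16): (16 of them)

giving chain groups C_0 ≅ Z^8, C_1 ≅ Z^24, C_2 ≅ Z^16.

Boundary ∂_1: C_1 → C_0 is given by ∂[p,q] = [q] − [p]. For instance
  ∂[v_6,v_7] = [v_7] − [v_6].
This gives a 8×24 integer matrix of rank 7; reducing to Smith normal form yields diagonal entries (1,1,1,1,1,1,1).

The boundary map ∂_2: C_2 → C_1 maps a triangle to the signed sum of its edges. For instance
  ∂[v_1,v_3,v_7] = [v_3,v_7] − [v_1,v_7] + [v_1,v_3],
  ∂[v_2,v_3,v_5] = [v_3,v_5] − [v_2,v_5] + [v_2,v_3].
The 24×16 boundary matrix has rank 15 and Smith normal form diag(1,1,1,1,1,1,1,1,1,1,1,1,1,1,1).

Now H_k = ker ∂_k / im ∂_{k+1}, so:

  H_0: rank C_0 − rank ∂_1 = 8 − 7 = 1, and the invariant factors of ∂_1 are all 1, so H_0 ≅ Z.
  H_1: rank ker ∂_1 − rank ∂_2 = (24 − 7) − 15 = 2, and the invariant factors of ∂_2 are all 1, so H_1 ≅ Z^2.
  H_2: rank ker ∂_2 − rank ∂_3 = (16 − 15) − 0 = 1, and there is no ∂_3, so H_2 ≅ Z.

Hence the Betti numbers are b_0 = 1, b_1 = 2, b_2 = 1.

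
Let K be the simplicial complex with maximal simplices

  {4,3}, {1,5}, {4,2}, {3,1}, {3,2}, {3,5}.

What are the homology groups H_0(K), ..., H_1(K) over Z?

H_0 = Z,  H_1 = Z^2.

Take the total order 1 < 2 < 3 < 4 < 5 on the vertex set. Then K (dimension 1) consists of the simplices:

  0-simplices (5): [1], [2], [3], [4], [5]
  1-simplices (6): [1,3], [1,5], [2,3], [2,4], [3,4], [3,5]

Hence C_0 ≅ Z^5, C_1 ≅ Z^6.

∂_1: C_1 → C_0 sends each edge [p,q] (with p < q) to q − p.
As a 5×6 matrix over Z this has rank 4, with invariant factors (1,1,1,1).

Now H_k = ker ∂_k / im ∂_{k+1}, so:

  H_0: rank C_0 − rank ∂_1 = 5 − 4 = 1, and the invariant factors of ∂_1 are all 1, so H_0 ≅ Z.
  H_1: rank ker ∂_1 − rank ∂_2 = (6 − 4) − 0 = 2, and there is no ∂_2, so H_1 ≅ Z^2.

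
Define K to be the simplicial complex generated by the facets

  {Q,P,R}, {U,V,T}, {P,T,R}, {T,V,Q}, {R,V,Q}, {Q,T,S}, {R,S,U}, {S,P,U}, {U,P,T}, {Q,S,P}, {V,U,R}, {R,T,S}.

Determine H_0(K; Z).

H_0 = Z.

K has 7 vertices, 18 edges, 12 triangles.
rank ∂_0 = 0, rank ∂_1 = 6 ⇒ b_0 = 7 − 0 − 6 = 1; all invariant factors of ∂_1 are 1 so no torsion. So H_0 ≅ Z.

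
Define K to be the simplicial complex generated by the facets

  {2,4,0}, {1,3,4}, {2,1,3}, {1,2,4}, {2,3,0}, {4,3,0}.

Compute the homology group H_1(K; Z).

H_1 ≅ 0.

Fix the vertex order 0 < 1 < 2 < 3 < 4 and write every simplex with vertices in increasing order. Then dim K = 2 and the simplices of K are:

  0-simplices (5): [0], [1], [2], [3], [4]
  1-simplices (9): [0,2], [0,3], [0,4], [1,2], [1,3], [1,4], [2,3], [2,4], [3,4]
  2-simplices (6): [0,2,3], [0,2,4], [0,3,4], [1,2,3], [1,2,4], [1,3,4]

so the chain groups are C_0 ≅ Z^5, C_1 ≅ Z^9, C_2 ≅ Z^6.

Boundary ∂_1: C_1 → C_0 maps an edge to its endpoints' difference, ∂[p,q] = q − p.
As a 5×9 matrix over Z this has rank 4, with invariant factors (1,1,1,1).

The boundary map ∂_2: C_2 → C_1 maps a triangle to the signed sum of its edges. For instance
  ∂[0,2,3] = [2,3] − [0,3] + [0,2],
  ∂[1,2,3] = [2,3] − [1,3] + [1,2].
The 9×6 boundary matrix has rank 5 and Smith normal form diag(1,1,1,1,1).

From H_k ≅ ker(∂_k) / im(∂_{k+1}) we obtain:

  H_1: rank ker ∂_1 − rank ∂_2 = (9 − 4) − 5 = 0, and the invariant factors of ∂_2 are all 1, so H_1 = 0.

(K is a triangulation of the 2-sphere S^2.)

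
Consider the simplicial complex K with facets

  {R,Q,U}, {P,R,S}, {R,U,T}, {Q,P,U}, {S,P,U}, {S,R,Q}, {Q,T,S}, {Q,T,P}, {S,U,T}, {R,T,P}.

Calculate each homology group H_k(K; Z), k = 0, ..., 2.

H_0 ≅ Z,  H_1 ≅ Z/2,  H_2 = 0.

Take the total order P < Q < R < S < T < U on the vertex set. Then K (dimension 2) consists of the simplices:

  0-simplices (6): P, Q, R, S, T, U
  1-simplices (15): PQ, PR, PS, PT, PU, QR, QS, QT, QU, RS, RT, RU, ST, SU, TU
  2-simplices (10): PQT, PQU, PRS, PRT, PSU, QRS, QRU, QST, RTU, STU

giving chain groups C_0 ≅ Z^6, C_1 ≅ Z^15, C_2 ≅ Z^10.

The boundary map ∂_1: C_1 → C_0 sends each edge [p,q] (with p < q) to q − p.
The 6×15 boundary matrix has rank 5 and Smith normal form diag(1,1,1,1,1).

∂_2: C_2 → C_1 maps a triangle to the signed sum of its edges. For instance
  ∂PRS = RS − PS + PR,
  ∂PQT = QT − PT + PQ.
This gives a 15×10 integer matrix of rank 10; reducing to Smith normal form yields diagonal entries (1,1,1,1,1,1,1,1,1,2).

Reading off H_k = ker ∂_k / im ∂_{k+1}:

  H_0: rank C_0 − rank ∂_1 = 6 − 5 = 1, and the invariant factors of ∂_1 are all 1, so H_0 = Z.
  H_1: rank ker ∂_1 − rank ∂_2 = (15 − 5) − 10 = 0, and ∂_2 has invariant factor 2 > 1, so H_1 = Z/2.
  H_2: rank ker ∂_2 − rank ∂_3 = (10 − 10) − 0 = 0, and there is no ∂_3, so H_2 = 0.

As a check, the Euler characteristic is 6 − 15 + 10 = 1, which agrees with 1 − 0 + 0 = 1.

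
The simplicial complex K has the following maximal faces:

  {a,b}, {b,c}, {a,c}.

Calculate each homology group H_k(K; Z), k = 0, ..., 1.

Order the vertices as a < b < c. Listing each simplex with vertices in this order, K has dimension 1 with simplices:

  0-simplices (3): a, b, c
  1-simplices (3): ab, ac, bc

giving chain groups C_0 ≅ Z^3, C_1 ≅ Z^3.

Boundary ∂_1: C_1 → C_0 sends each edge [p,q] (with p < q) to q − p. For instance
  ∂bc = c − b.
As a 3×3 matrix over Z this has rank 2, with invariant factors (1,1).

From H_k ≅ ker(∂_k) / im(∂_{k+1}) we obtain:

  H_0: rank C_0 − rank ∂_1 = 3 − 2 = 1, and the invariant factors of ∂_1 are all 1, so H_0 ≅ Z.
  H_1: rank ker ∂_1 − rank ∂_2 = (3 − 2) − 0 = 1, and there is no ∂_2, so H_1 ≅ Z.

As a check, the Euler characteristic is 3 − 3 = 0, which agrees with 1 − 1 = 0.

H_0 = Z,  H_1 = Z.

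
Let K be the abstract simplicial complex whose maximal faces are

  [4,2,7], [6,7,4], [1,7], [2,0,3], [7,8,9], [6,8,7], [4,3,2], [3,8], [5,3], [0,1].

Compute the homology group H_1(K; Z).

H_1 = Z^2.

Order the vertices as 0 < 1 < 2 < 3 < 4 < 5 < 6 < 7 < 8 < 9. Listing each simplex with vertices in this order, K has dimension 2 with simplices:

  0-simplices (10): [0], [1], [2], [3], [4], [5], [6], [7], [8], [9]
  1-simplices (17): [0,1], [0,2], [0,3], [1,7], [2,3], [2,4], [2,7], [3,4], [3,5], [3,8], [4,6], [4,7], [6,7], [6,8], [7,8], [7,9], [8,9]
  2-simplices (6): [0,2,3], [2,3,4], [2,4,7], [4,6,7], [6,7,8], [7,8,9]

so the chain groups are C_0 ≅ Z^10, C_1 ≅ Z^17, C_2 ≅ Z^6.

The boundary map ∂_1: C_1 → C_0 sends each edge [p,q] (with p < q) to q − p.
The 10×17 boundary matrix has rank 9 and Smith normal form diag(1,1,1,1,1,1,1,1,1).

∂_2: C_2 → C_1 maps a triangle to the signed sum of its edges. For instance
  ∂[2,3,4] = [3,4] − [2,4] + [2,3],
  ∂[2,4,7] = [4,7] − [2,7] + [2,4].
The 17×6 boundary matrix has rank 6 and Smith normal form diag(1,1,1,1,1,1).

Computing H_k = (kernel of ∂_k) / (image of ∂_{k+1}):

  H_1: rank ker ∂_1 − rank ∂_2 = (17 − 9) − 6 = 2, and the invariant factors of ∂_2 are all 1, so H_1 = Z^2.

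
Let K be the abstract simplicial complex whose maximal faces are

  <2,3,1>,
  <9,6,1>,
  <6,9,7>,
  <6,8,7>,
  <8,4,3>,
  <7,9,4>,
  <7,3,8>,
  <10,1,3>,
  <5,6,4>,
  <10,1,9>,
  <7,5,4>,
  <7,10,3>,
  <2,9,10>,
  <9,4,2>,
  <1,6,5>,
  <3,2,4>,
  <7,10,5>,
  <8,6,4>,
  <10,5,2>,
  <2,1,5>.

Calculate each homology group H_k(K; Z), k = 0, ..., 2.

Order the vertices as 1 < 2 < 3 < 4 < 5 < 6 < 7 < 8 < 9 < 10. Listing each simplex with vertices in this order, K has dimension 2 with simplices:

  0-simplices (10): [1], [2], [3], [4], [5], [6], [7], [8], [9], [10]
  1-simplices (30): (30 of them)
  2-simplices (20): (20 of them)

so the chain groups are C_0 ≅ Z^10, C_1 ≅ Z^30, C_2 ≅ Z^20.

∂_1: C_1 → C_0 sends each edge [p,q] (with p < q) to q − p. For instance
  ∂[4,6] = [6] − [4].
This gives a 10×30 integer matrix of rank 9; reducing to Smith normal form yields diagonal entries (1,1,1,1,1,1,1,1,1).

The boundary map ∂_2: C_2 → C_1 acts by ∂[p,q,r] = [q,r] − [p,r] + [p,q]. For instance
  ∂[2,9,10] = [9,10] − [2,10] + [2,9],
  ∂[1,6,9] = [6,9] − [1,9] + [1,6].
The resulting 30×20 matrix has rank 20, and its Smith normal form has invariant factors (1,1,1,1,1,1,1,1,1,1,1,1,1,1,1,1,1,1,1,2).

Computing H_k = (kernel of ∂_k) / (image of ∂_{k+1}):

  H_0: rank C_0 − rank ∂_1 = 10 − 9 = 1, and the invariant factors of ∂_1 are all 1, so H_0 = Z.
  H_1: rank ker ∂_1 − rank ∂_2 = (30 − 9) − 20 = 1, and ∂_2 has invariant factor 2 > 1, so H_1 = Z ⊕ Z/2.
  H_2: rank ker ∂_2 − rank ∂_3 = (20 − 20) − 0 = 0, and there is no ∂_3, so H_2 = 0.

H_0 = Z,  H_1 = Z ⊕ Z/2,  H_2 = 0.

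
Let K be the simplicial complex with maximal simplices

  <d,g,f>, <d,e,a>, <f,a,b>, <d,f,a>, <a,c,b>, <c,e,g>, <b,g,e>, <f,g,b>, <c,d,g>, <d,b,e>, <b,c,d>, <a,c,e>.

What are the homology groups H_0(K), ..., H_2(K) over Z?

Order the vertices as a < b < c < d < e < f < g. Listing each simplex with vertices in this order, K has dimension 2 with simplices:

  0-simplices (7): a, b, c, d, e, f, g
  1-simplices (18): ab, ac, ad, ae, af, bc, bd, be, bf, bg, cd, ce, cg, de, df, dg, eg, fg
  2-simplices (12): abc, abf, ace, ade, adf, bcd, bde, beg, bfg, cdg, ceg, dfg

so the chain groups are C_0 ≅ Z^7, C_1 ≅ Z^18, C_2 ≅ Z^12.

Boundary ∂_1: C_1 → C_0 sends each edge [p,q] (with p < q) to q − p.
This gives a 7×18 integer matrix of rank 6; reducing to Smith normal form yields diagonal entries (1,1,1,1,1,1).

Boundary ∂_2: C_2 → C_1 acts by ∂[p,q,r] = [q,r] − [p,r] + [p,q]. For instance
  ∂adf = df − af + ad,
  ∂abf = bf − af + ab.
As a 18×12 matrix over Z this has rank 12, with invariant factors (1,1,1,1,1,1,1,1,1,1,1,2).

Computing H_k = (kernel of ∂_k) / (image of ∂_{k+1}):

  H_0: rank C_0 − rank ∂_1 = 7 − 6 = 1, and the invariant factors of ∂_1 are all 1, so H_0 = Z.
  H_1: rank ker ∂_1 − rank ∂_2 = (18 − 6) − 12 = 0, and ∂_2 has invariant factor 2 > 1, so H_1 = Z/2.
  H_2: rank ker ∂_2 − rank ∂_3 = (12 − 12) − 0 = 0, and there is no ∂_3, so H_2 = 0.

As a check, the Euler characteristic is 7 − 18 + 12 = 1, which agrees with 1 − 0 + 0 = 1.
(K is a triangulation of the real projective plane RP^2.)

H_0 ≅ Z,  H_1 ≅ Z/2,  H_2 = 0.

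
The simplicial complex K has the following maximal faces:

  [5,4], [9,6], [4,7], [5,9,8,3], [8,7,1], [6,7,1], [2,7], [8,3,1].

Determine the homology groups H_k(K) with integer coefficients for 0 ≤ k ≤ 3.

We work with the vertex ordering 1 < 2 < 3 < 4 < 5 < 6 < 7 < 8 < 9. The simplices of K, each written with vertices in increasing order, are:

  0-simplices (9): [1], [2], [3], [4], [5], [6], [7], [8], [9]
  1-simplices (16): [1,3], [1,6], [1,7], [1,8], [2,7], [3,5], [3,8], [3,9], [4,5], [4,7], [5,8], [5,9], [6,7], [6,9], [7,8], [8,9]
  2-simplices (7): [1,3,8], [1,6,7], [1,7,8], [3,5,8], [3,5,9], [3,8,9], [5,8,9]
  3-simplices (1): [3,5,8,9]

Hence C_0 ≅ Z^9, C_1 ≅ Z^16, C_2 ≅ Z^7, C_3 ≅ Z^1.

Boundary ∂_1: C_1 → C_0 is given by ∂[p,q] = [q] − [p]. For instance
  ∂[8,9] = [9] − [8].
The resulting 9×16 matrix has rank 8, and its Smith normal form has invariant factors (1,1,1,1,1,1,1,1).

Boundary ∂_2: C_2 → C_1 maps a triangle to the signed sum of its edges. For instance
  ∂[1,6,7] = [6,7] − [1,7] + [1,6],
  ∂[1,7,8] = [7,8] − [1,8] + [1,7].
The 16×7 boundary matrix has rank 6 and Smith normal form diag(1,1,1,1,1,1).

∂_3: C_3 → C_2 sends each 3-simplex σ to the alternating sum Σ_i (−1)^i (σ with its i-th vertex removed). For instance
  ∂[3,5,8,9] = [5,8,9] − [3,8,9] + [3,5,9] − [3,5,8].
The 7×1 boundary matrix has rank 1 and Smith normal form diag(1).

Computing H_k = (kernel of ∂_k) / (image of ∂_{k+1}):

  H_0: rank C_0 − rank ∂_1 = 9 − 8 = 1, and the invariant factors of ∂_1 are all 1, so H_0 ≅ Z.
  H_1: rank ker ∂_1 − rank ∂_2 = (16 − 8) − 6 = 2, and the invariant factors of ∂_2 are all 1, so H_1 ≅ Z^2.
  H_2: rank ker ∂_2 − rank ∂_3 = (7 − 6) − 1 = 0, and the invariant factors of ∂_3 are all 1, so H_2 ≅ 0.
  H_3: rank ker ∂_3 − rank ∂_4 = (1 − 1) − 0 = 0, and there is no ∂_4, so H_3 ≅ 0.

H_0 = Z,  H_1 = Z^2,  H_2 = 0,  H_3 = 0.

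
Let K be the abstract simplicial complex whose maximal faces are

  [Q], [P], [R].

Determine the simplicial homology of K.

H_0 = Z^3.

We work with the vertex ordering P < Q < R. The simplices of K, each written with vertices in increasing order, are:

  0-simplices (3): P, Q, R

Hence C_0 ≅ Z^3.

Reading off H_k = ker ∂_k / im ∂_{k+1}:

  H_0: rank C_0 − rank ∂_1 = 3 − 0 = 3, and there is no ∂_1, so H_0 = Z^3.

(K is a triangulation of a set of 3 points.)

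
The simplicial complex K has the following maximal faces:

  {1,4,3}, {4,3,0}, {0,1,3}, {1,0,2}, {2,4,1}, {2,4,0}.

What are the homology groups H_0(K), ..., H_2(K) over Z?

We work with the vertex ordering 0 < 1 < 2 < 3 < 4. The simplices of K, each written with vertices in increasing order, are:

  0-simplices (5): [0], [1], [2], [3], [4]
  1-simplices (9): [0,1], [0,2], [0,3], [0,4], [1,2], [1,3], [1,4], [2,4], [3,4]
  2-simplices (6): [0,1,2], [0,1,3], [0,2,4], [0,3,4], [1,2,4], [1,3,4]

giving chain groups C_0 ≅ Z^5, C_1 ≅ Z^9, C_2 ≅ Z^6.

Boundary ∂_1: C_1 → C_0 is given by ∂[p,q] = [q] − [p].
The 5×9 boundary matrix has rank 4 and Smith normal form diag(1,1,1,1).

∂_2: C_2 → C_1 maps a triangle to the signed sum of its edges. For instance
  ∂[0,1,3] = [1,3] − [0,3] + [0,1],
  ∂[0,2,4] = [2,4] − [0,4] + [0,2].
As a 9×6 matrix over Z this has rank 5, with invariant factors (1,1,1,1,1).

From H_k ≅ ker(∂_k) / im(∂_{k+1}) we obtain:

  H_0: rank C_0 − rank ∂_1 = 5 − 4 = 1, and the invariant factors of ∂_1 are all 1, so H_0 ≅ Z.
  H_1: rank ker ∂_1 − rank ∂_2 = (9 − 4) − 5 = 0, and the invariant factors of ∂_2 are all 1, so H_1 ≅ 0.
  H_2: rank ker ∂_2 − rank ∂_3 = (6 − 5) − 0 = 1, and there is no ∂_3, so H_2 ≅ Z.

As a check, the Euler characteristic is 5 − 9 + 6 = 2, which agrees with 1 − 0 + 1 = 2.

H_0 = Z,  H_1 = 0,  H_2 = Z.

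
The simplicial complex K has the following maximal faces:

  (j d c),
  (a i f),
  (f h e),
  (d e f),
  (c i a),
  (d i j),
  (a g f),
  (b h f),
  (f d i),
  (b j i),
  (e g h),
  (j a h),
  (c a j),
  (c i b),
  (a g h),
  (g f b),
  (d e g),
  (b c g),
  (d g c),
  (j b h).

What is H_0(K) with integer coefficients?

Order the vertices as a < b < c < d < e < f < g < h < i < j. Listing each simplex with vertices in this order, K has dimension 2 with simplices:

  0-simplices (10): a, b, c, d, e, f, g, h, i, j
  1-simplices (30): ac, af, ag, ah, ai, aj, bc, bf, bg, bh, bi, bj, cd, cg, ci, cj, de, df, dg, di, dj, ef, eg, eh, fg, fh, fi, gh, hj, ij
  2-simplices (20): aci, acj, afg, afi, agh, ahj, bcg, bci, bfg, bfh, bhj, bij, cdg, cdj, def, deg, dfi, dij, efh, egh

so the chain groups are C_0 ≅ Z^10, C_1 ≅ Z^30, C_2 ≅ Z^20.

The boundary map ∂_1: C_1 → C_0 sends each edge [p,q] (with p < q) to q − p. For instance
  ∂aj = j − a.
The resulting 10×30 matrix has rank 9, and its Smith normal form has invariant factors (1,1,1,1,1,1,1,1,1).

The boundary map ∂_2: C_2 → C_1 maps a triangle to the signed sum of its edges. For instance
  ∂bij = ij − bj + bi,
  ∂bfh = fh − bh + bf.
The 30×20 boundary matrix has rank 20 and Smith normal form diag(1,1,1,1,1,1,1,1,1,1,1,1,1,1,1,1,1,1,1,2).

Reading off H_k = ker ∂_k / im ∂_{k+1}:

  H_0: rank C_0 − rank ∂_1 = 10 − 9 = 1, and the invariant factors of ∂_1 are all 1, so H_0 = Z.

H_0 ≅ Z.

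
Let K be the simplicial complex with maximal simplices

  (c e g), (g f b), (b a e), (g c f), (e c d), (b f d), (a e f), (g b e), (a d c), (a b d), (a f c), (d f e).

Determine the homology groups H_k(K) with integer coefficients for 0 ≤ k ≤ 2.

H_0 ≅ Z,  H_1 ≅ Z/2,  H_2 = 0.

Take the total order a < b < c < d < e < f < g on the vertex set. Then K (dimension 2) consists of the simplices:

  0-simplices (7): a, b, c, d, e, f, g
  1-simplices (18): ab, ac, ad, ae, af, bd, be, bf, bg, cd, ce, cf, cg, de, df, ef, eg, fg
  2-simplices (12): abd, abe, acd, acf, aef, bdf, beg, bfg, cde, ceg, cfg, def

Hence C_0 ≅ Z^7, C_1 ≅ Z^18, C_2 ≅ Z^12.

∂_1: C_1 → C_0 maps an edge to its endpoints' difference, ∂[p,q] = q − p. For instance
  ∂bf = f − b.
The 7×18 boundary matrix has rank 6 and Smith normal form diag(1,1,1,1,1,1).

Boundary ∂_2: C_2 → C_1 sends each 2-simplex [p,q,r] to [q,r] − [p,r] + [p,q]. For instance
  ∂cfg = fg − cg + cf,
  ∂cde = de − ce + cd.
The 18×12 boundary matrix has rank 12 and Smith normal form diag(1,1,1,1,1,1,1,1,1,1,1,2).

Reading off H_k = ker ∂_k / im ∂_{k+1}:

  H_0: rank C_0 − rank ∂_1 = 7 − 6 = 1, and the invariant factors of ∂_1 are all 1, so H_0 = Z.
  H_1: rank ker ∂_1 − rank ∂_2 = (18 − 6) − 12 = 0, and ∂_2 has invariant factor 2 > 1, so H_1 = Z/2.
  H_2: rank ker ∂_2 − rank ∂_3 = (12 − 12) − 0 = 0, and there is no ∂_3, so H_2 = 0.

(K is a triangulation of the real projective plane RP^2.)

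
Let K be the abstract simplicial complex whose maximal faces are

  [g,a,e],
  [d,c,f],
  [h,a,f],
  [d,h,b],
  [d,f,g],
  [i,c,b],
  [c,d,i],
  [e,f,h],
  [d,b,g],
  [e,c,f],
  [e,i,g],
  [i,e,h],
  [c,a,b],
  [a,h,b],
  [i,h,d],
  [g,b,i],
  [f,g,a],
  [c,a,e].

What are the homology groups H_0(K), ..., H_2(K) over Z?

We work with the vertex ordering a < b < c < d < e < f < g < h < i. The simplices of K, each written with vertices in increasing order, are:

  0-simplices (9): a, b, c, d, e, f, g, h, i
  1-simplices (27): ab, ac, ae, af, ag, ah, bc, bd, bg, bh, bi, cd, ce, cf, ci, df, dg, dh, di, ef, eg, eh, ei, fg, fh, gi, hi
  2-simplices (18): abc, abh, ace, aeg, afg, afh, bci, bdg, bdh, bgi, cdf, cdi, cef, dfg, dhi, efh, egi, ehi

Hence C_0 ≅ Z^9, C_1 ≅ Z^27, C_2 ≅ Z^18.

∂_1: C_1 → C_0 is given by ∂[p,q] = [q] − [p].
As a 9×27 matrix over Z this has rank 8, with invariant factors (1,1,1,1,1,1,1,1).

∂_2: C_2 → C_1 acts by ∂[p,q,r] = [q,r] − [p,r] + [p,q]. For instance
  ∂abh = bh − ah + ab,
  ∂egi = gi − ei + eg.
The 27×18 boundary matrix has rank 18 and Smith normal form diag(1,1,1,1,1,1,1,1,1,1,1,1,1,1,1,1,1,2).

From H_k ≅ ker(∂_k) / im(∂_{k+1}) we obtain:

  H_0: rank C_0 − rank ∂_1 = 9 − 8 = 1, and the invariant factors of ∂_1 are all 1, so H_0 = Z.
  H_1: rank ker ∂_1 − rank ∂_2 = (27 − 8) − 18 = 1, and ∂_2 has invariant factor 2 > 1, so H_1 = Z ⊕ Z/2.
  H_2: rank ker ∂_2 − rank ∂_3 = (18 − 18) − 0 = 0, and there is no ∂_3, so H_2 = 0.

As a check, the Euler characteristic is 9 − 27 + 18 = 0, which agrees with 1 − 1 + 0 = 0.

H_0 = Z,  H_1 = Z ⊕ Z/2,  H_2 = 0.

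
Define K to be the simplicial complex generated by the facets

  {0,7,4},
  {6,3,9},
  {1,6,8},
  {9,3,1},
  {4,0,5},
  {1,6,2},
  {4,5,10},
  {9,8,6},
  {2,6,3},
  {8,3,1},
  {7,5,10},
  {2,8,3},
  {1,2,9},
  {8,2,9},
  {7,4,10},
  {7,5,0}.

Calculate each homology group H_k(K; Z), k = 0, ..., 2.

Order the vertices as 0 < 1 < 2 < 3 < 4 < 5 < 6 < 7 < 8 < 9 < 10. Listing each simplex with vertices in this order, K has dimension 2 with simplices:

  0-simplices (11): [0], [1], [2], [3], [4], [5], [6], [7], [8], [9], [10]
  1-simplices (24): (24 of them)
  2-simplices (16): [0,4,5], [0,4,7], [0,5,7], [1,2,6], [1,2,9], [1,3,8], [1,3,9], [1,6,8], [2,3,6], [2,3,8], [2,8,9], [3,6,9], [4,5,10], [4,7,10], [5,7,10], [6,8,9]

Hence C_0 ≅ Z^11, C_1 ≅ Z^24, C_2 ≅ Z^16.

∂_1: C_1 → C_0 sends each edge [p,q] (with p < q) to q − p. For instance
  ∂[0,7] = [7] − [0].
This gives a 11×24 integer matrix of rank 9; reducing to Smith normal form yields diagonal entries (1,1,1,1,1,1,1,1,1).

The boundary map ∂_2: C_2 → C_1 acts by ∂[p,q,r] = [q,r] − [p,r] + [p,q]. For instance
  ∂[2,3,6] = [3,6] − [2,6] + [2,3],
  ∂[1,3,9] = [3,9] − [1,9] + [1,3].
As a 24×16 matrix over Z this has rank 15, with invariant factors (1,1,1,1,1,1,1,1,1,1,1,1,1,1,2).

Computing H_k = (kernel of ∂_k) / (image of ∂_{k+1}):

  H_0: rank C_0 − rank ∂_1 = 11 − 9 = 2, and the invariant factors of ∂_1 are all 1, so H_0 ≅ Z^2.
  H_1: rank ker ∂_1 − rank ∂_2 = (24 − 9) − 15 = 0, and ∂_2 has invariant factor 2 > 1, so H_1 ≅ Z/2Z.
  H_2: rank ker ∂_2 − rank ∂_3 = (16 − 15) − 0 = 1, and there is no ∂_3, so H_2 ≅ Z.

(K is a triangulation of the disjoint union of the 2-sphere S^2 and the real projective plane RP^2.)

H_0 ≅ Z^2,  H_1 ≅ Z/2Z,  H_2 ≅ Z.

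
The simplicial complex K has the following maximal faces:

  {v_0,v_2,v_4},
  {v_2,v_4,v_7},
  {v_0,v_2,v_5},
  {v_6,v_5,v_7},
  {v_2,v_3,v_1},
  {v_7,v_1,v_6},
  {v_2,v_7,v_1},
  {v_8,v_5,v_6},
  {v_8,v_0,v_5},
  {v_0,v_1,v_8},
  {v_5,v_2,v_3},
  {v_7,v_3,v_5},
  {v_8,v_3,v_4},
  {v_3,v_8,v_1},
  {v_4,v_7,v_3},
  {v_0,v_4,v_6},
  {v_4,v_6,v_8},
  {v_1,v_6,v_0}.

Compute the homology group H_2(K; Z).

H_2 ≅ 0.

Take the total order v_0 < v_1 < v_2 < v_3 < v_4 < v_5 < v_6 < v_7 < v_8 on the vertex set. Then K (dimension 2) consists of the simplices:

  0-simplices (9): [v_0], [v_1], [v_2], [v_3], [v_4], [v_5], [v_6], [v_7], [v_8]
  1-simplices (27): (27 of them)
  2-simplices (18): (18 of them)

so the chain groups are C_0 ≅ Z^9, C_1 ≅ Z^27, C_2 ≅ Z^18.

The boundary map ∂_1: C_1 → C_0 is given by ∂[p,q] = [q] − [p].
This gives a 9×27 integer matrix of rank 8; reducing to Smith normal form yields diagonal entries (1,1,1,1,1,1,1,1).

∂_2: C_2 → C_1 sends each 2-simplex [p,q,r] to [q,r] − [p,r] + [p,q]. For instance
  ∂[v_0,v_1,v_6] = [v_1,v_6] − [v_0,v_6] + [v_0,v_1],
  ∂[v_1,v_2,v_7] = [v_2,v_7] − [v_1,v_7] + [v_1,v_2].
The resulting 27×18 matrix has rank 18, and its Smith normal form has invariant factors (1,1,1,1,1,1,1,1,1,1,1,1,1,1,1,1,1,2).

Reading off H_k = ker ∂_k / im ∂_{k+1}:

  H_2: rank ker ∂_2 − rank ∂_3 = (18 − 18) − 0 = 0, and there is no ∂_3, so H_2 ≅ 0.

(K is a triangulation of the Klein bottle.)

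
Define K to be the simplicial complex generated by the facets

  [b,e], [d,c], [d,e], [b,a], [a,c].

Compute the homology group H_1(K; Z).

H_1 = Z.

Take the total order a < b < c < d < e on the vertex set. Then K (dimension 1) consists of the simplices:

  0-simplices (5): a, b, c, d, e
  1-simplices (5): ab, ac, be, cd, de

so the chain groups are C_0 ≅ Z^5, C_1 ≅ Z^5.

The boundary map ∂_1: C_1 → C_0 is given by ∂[p,q] = [q] − [p]. For instance
  ∂de = e − d.
As a 5×5 matrix over Z this has rank 4, with invariant factors (1,1,1,1).

Now H_k = ker ∂_k / im ∂_{k+1}, so:

  H_1: rank ker ∂_1 − rank ∂_2 = (5 − 4) − 0 = 1, and there is no ∂_2, so H_1 = Z.

(K is a triangulation of the circle S^1.)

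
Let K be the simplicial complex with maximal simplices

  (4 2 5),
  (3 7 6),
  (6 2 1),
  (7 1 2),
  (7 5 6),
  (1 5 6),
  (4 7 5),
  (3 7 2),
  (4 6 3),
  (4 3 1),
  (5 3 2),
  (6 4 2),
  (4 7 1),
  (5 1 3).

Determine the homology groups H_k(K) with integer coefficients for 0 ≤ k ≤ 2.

Order the vertices as 1 < 2 < 3 < 4 < 5 < 6 < 7. Listing each simplex with vertices in this order, K has dimension 2 with simplices:

  0-simplices (7): [1], [2], [3], [4], [5], [6], [7]
  1-simplices (21): [1,2], [1,3], [1,4], [1,5], [1,6], [1,7], [2,3], [2,4], [2,5], [2,6], [2,7], [3,4], [3,5], [3,6], [3,7], [4,5], [4,6], [4,7], [5,6], [5,7], [6,7]
  2-simplices (14): [1,2,6], [1,2,7], [1,3,4], [1,3,5], [1,4,7], [1,5,6], [2,3,5], [2,3,7], [2,4,5], [2,4,6], [3,4,6], [3,6,7], [4,5,7], [5,6,7]

giving chain groups C_0 ≅ Z^7, C_1 ≅ Z^21, C_2 ≅ Z^14.

The boundary map ∂_1: C_1 → C_0 is given by ∂[p,q] = [q] − [p].
The resulting 7×21 matrix has rank 6, and its Smith normal form has invariant factors (1,1,1,1,1,1).

The boundary map ∂_2: C_2 → C_1 maps a triangle to the signed sum of its edges. For instance
  ∂[1,2,6] = [2,6] − [1,6] + [1,2],
  ∂[1,3,5] = [3,5] − [1,5] + [1,3].
The resulting 21×14 matrix has rank 13, and its Smith normal form has invariant factors (1,1,1,1,1,1,1,1,1,1,1,1,1).

Reading off H_k = ker ∂_k / im ∂_{k+1}:

  H_0: rank C_0 − rank ∂_1 = 7 − 6 = 1, and the invariant factors of ∂_1 are all 1, so H_0 ≅ Z.
  H_1: rank ker ∂_1 − rank ∂_2 = (21 − 6) − 13 = 2, and the invariant factors of ∂_2 are all 1, so H_1 ≅ Z^2.
  H_2: rank ker ∂_2 − rank ∂_3 = (14 − 13) − 0 = 1, and there is no ∂_3, so H_2 ≅ Z.

(K is a triangulation of the torus T^2.)

H_0 = Z,  H_1 = Z^2,  H_2 = Z.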